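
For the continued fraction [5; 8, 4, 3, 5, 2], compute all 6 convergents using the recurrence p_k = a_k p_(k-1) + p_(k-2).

5/1, 41/8, 169/33, 548/107, 2909/568, 6366/1243

Using the convergent recurrence p_i = a_i*p_{i-1} + p_{i-2}, q_i = a_i*q_{i-1} + q_{i-2} with p_{-2}=0, p_{-1}=1, q_{-2}=1, q_{-1}=0:
  i=0: a_0=5, p_0 = 5*1 + 0 = 5, q_0 = 5*0 + 1 = 1.
  i=1: a_1=8, p_1 = 8*5 + 1 = 41, q_1 = 8*1 + 0 = 8.
  i=2: a_2=4, p_2 = 4*41 + 5 = 169, q_2 = 4*8 + 1 = 33.
  i=3: a_3=3, p_3 = 3*169 + 41 = 548, q_3 = 3*33 + 8 = 107.
  i=4: a_4=5, p_4 = 5*548 + 169 = 2909, q_4 = 5*107 + 33 = 568.
  i=5: a_5=2, p_5 = 2*2909 + 548 = 6366, q_5 = 2*568 + 107 = 1243.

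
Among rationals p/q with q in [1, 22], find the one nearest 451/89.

76/15

Expand x = 451/89 as a continued fraction with the Euclidean algorithm:
  451 = 5*89 + 6, so a_0 = 5.
  89 = 14*6 + 5, so a_1 = 14.
  6 = 1*5 + 1, so a_2 = 1.
  5 = 5*1 + 0, so a_3 = 5.
so x = [5; 14, 1, 5].
Convergents (p_i = a_i*p_{i-1} + p_{i-2}, q_i = a_i*q_{i-1} + q_{i-2} with p_{-2}=0, p_{-1}=1, q_{-2}=1, q_{-1}=0), until the denominator exceeds 22:
  i=0: a_0=5, p_0 = 5*1 + 0 = 5, q_0 = 5*0 + 1 = 1.
  i=1: a_1=14, p_1 = 14*5 + 1 = 71, q_1 = 14*1 + 0 = 14.
  i=2: a_2=1, p_2 = 1*71 + 5 = 76, q_2 = 1*14 + 1 = 15.
  i=3: a_3=5, p_3 = 5*76 + 71 = 451, q_3 = 5*15 + 14 = 89.
q_3 = 89 > 22, so the last convergent with denominator <= 22 is p_2/q_2 = 76/15.
The closest fraction with denominator <= 22 is either p_2/q_2 or the intermediate fraction (k*p_2 + p_1)/(k*q_2 + q_1) with the largest k >= 1 whose denominator stays <= 22; these approach x as k grows, and every other convergent or intermediate fraction in range is farther away.
Largest k: floor((22 - q_1)/q_2) = floor((22 - 14)/15) = 0.
Since k = 0, no intermediate fraction beyond p_2/q_2 has denominator <= 22, so the convergent 76/15 is the closest (its error is |451*15 - 76*89|/(89*15) = 1/1335).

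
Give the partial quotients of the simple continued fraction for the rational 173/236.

Run the Euclidean algorithm on 173 and 236; the successive quotients are the partial quotients a_0, a_1, ... (each step inverts the fractional part left over by the previous one):
  173 = 0*236 + 173, so a_0 = 0.
  236 = 1*173 + 63, so a_1 = 1.
  173 = 2*63 + 47, so a_2 = 2.
  63 = 1*47 + 16, so a_3 = 1.
  47 = 2*16 + 15, so a_4 = 2.
  16 = 1*15 + 1, so a_5 = 1.
  15 = 15*1 + 0, so a_6 = 15.
The remainder reaches 0 after 7 divisions, so the expansion has 7 partial quotients, read off in order.

[0; 1, 2, 1, 2, 1, 15]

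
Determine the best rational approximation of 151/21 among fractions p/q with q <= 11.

79/11

Expand x = 151/21 as a continued fraction with the Euclidean algorithm:
  151 = 7*21 + 4, so a_0 = 7.
  21 = 5*4 + 1, so a_1 = 5.
  4 = 4*1 + 0, so a_2 = 4.
so x = [7; 5, 4].
Convergents (p_i = a_i*p_{i-1} + p_{i-2}, q_i = a_i*q_{i-1} + q_{i-2} with p_{-2}=0, p_{-1}=1, q_{-2}=1, q_{-1}=0), until the denominator exceeds 11:
  i=0: a_0=7, p_0 = 7*1 + 0 = 7, q_0 = 7*0 + 1 = 1.
  i=1: a_1=5, p_1 = 5*7 + 1 = 36, q_1 = 5*1 + 0 = 5.
  i=2: a_2=4, p_2 = 4*36 + 7 = 151, q_2 = 4*5 + 1 = 21.
q_2 = 21 > 11, so the last convergent with denominator <= 11 is p_1/q_1 = 36/5.
The closest fraction with denominator <= 11 is either p_1/q_1 or the intermediate fraction (k*p_1 + p_0)/(k*q_1 + q_0) with the largest k >= 1 whose denominator stays <= 11; these approach x as k grows, and every other convergent or intermediate fraction in range is farther away.
Largest k: floor((11 - q_0)/q_1) = floor((11 - 1)/5) = 2.
That gives (2*36 + 7)/(2*5 + 1) = 79/11.
Compare the errors: |x - 36/5| = |151*5 - 36*21|/(21*5) = 1/105, and |x - 79/11| = |151*11 - 79*21|/(21*11) = 2/231.
Cross-multiplying, 2*105 = 210 < 231 = 1*231, so 2/231 is smaller: the intermediate fraction 79/11 is closer to x than 36/5.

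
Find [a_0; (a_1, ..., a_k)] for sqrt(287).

Write x_i = (sqrt(287) + m_i)/d_i with (m_0, d_0) = (0, 1). a_0 = floor(sqrt(287)) = 16, since 16^2 = 256 <= 287 < 289 = 17^2.
Iterate m_{i+1} = d_i*a_i - m_i, d_{i+1} = (287 - m_{i+1}^2)/d_i, a_{i+1} = floor((a_0 + m_{i+1})/d_{i+1}):
  m_1 = 1*16 - 0 = 16, d_1 = (287 - 16^2)/1 = 31/1 = 31, a_1 = floor((16 + 16)/31) = 1.
  m_2 = 31*1 - 16 = 15, d_2 = (287 - 15^2)/31 = 62/31 = 2, a_2 = floor((16 + 15)/2) = 15.
  m_3 = 2*15 - 15 = 15, d_3 = (287 - 15^2)/2 = 62/2 = 31, a_3 = floor((16 + 15)/31) = 1.
  m_4 = 31*1 - 15 = 16, d_4 = (287 - 16^2)/31 = 31/31 = 1, a_4 = floor((16 + 16)/1) = 32.
  m_5 = 1*32 - 16 = 16, d_5 = (287 - 16^2)/1 = 31/1 = 31: (m_5, d_5) = (m_1, d_1) = (16, 31), so from here the quotients repeat a_1, ..., a_4; the period length is 4.
Hence the expansion of sqrt(287) is a_0 = 16 followed by the repeating block 1, 15, 1, 32 (period 4).

[16; (1, 15, 1, 32)]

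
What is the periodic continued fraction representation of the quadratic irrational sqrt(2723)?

[52; (5, 2, 14, 2, 5, 104)]

Write x_i = (sqrt(2723) + m_i)/d_i with (m_0, d_0) = (0, 1). a_0 = floor(sqrt(2723)) = 52, since 52^2 = 2704 <= 2723 < 2809 = 53^2.
Iterate m_{i+1} = d_i*a_i - m_i, d_{i+1} = (2723 - m_{i+1}^2)/d_i, a_{i+1} = floor((a_0 + m_{i+1})/d_{i+1}):
  m_1 = 1*52 - 0 = 52, d_1 = (2723 - 52^2)/1 = 19/1 = 19, a_1 = floor((52 + 52)/19) = 5.
  m_2 = 19*5 - 52 = 43, d_2 = (2723 - 43^2)/19 = 874/19 = 46, a_2 = floor((52 + 43)/46) = 2.
  m_3 = 46*2 - 43 = 49, d_3 = (2723 - 49^2)/46 = 322/46 = 7, a_3 = floor((52 + 49)/7) = 14.
  m_4 = 7*14 - 49 = 49, d_4 = (2723 - 49^2)/7 = 322/7 = 46, a_4 = floor((52 + 49)/46) = 2.
  m_5 = 46*2 - 49 = 43, d_5 = (2723 - 43^2)/46 = 874/46 = 19, a_5 = floor((52 + 43)/19) = 5.
  m_6 = 19*5 - 43 = 52, d_6 = (2723 - 52^2)/19 = 19/19 = 1, a_6 = floor((52 + 52)/1) = 104.
  m_7 = 1*104 - 52 = 52, d_7 = (2723 - 52^2)/1 = 19/1 = 19: (m_7, d_7) = (m_1, d_1) = (52, 19), so from here the quotients repeat a_1, ..., a_6; the period length is 6.
Hence the expansion of sqrt(2723) is a_0 = 52 followed by the repeating block 5, 2, 14, 2, 5, 104 (period 6).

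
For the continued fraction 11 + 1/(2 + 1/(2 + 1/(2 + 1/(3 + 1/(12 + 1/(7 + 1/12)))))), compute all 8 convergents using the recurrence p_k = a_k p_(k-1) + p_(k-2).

Using the convergent recurrence p_i = a_i*p_{i-1} + p_{i-2}, q_i = a_i*q_{i-1} + q_{i-2} with p_{-2}=0, p_{-1}=1, q_{-2}=1, q_{-1}=0:
  i=0: a_0=11, p_0 = 11*1 + 0 = 11, q_0 = 11*0 + 1 = 1.
  i=1: a_1=2, p_1 = 2*11 + 1 = 23, q_1 = 2*1 + 0 = 2.
  i=2: a_2=2, p_2 = 2*23 + 11 = 57, q_2 = 2*2 + 1 = 5.
  i=3: a_3=2, p_3 = 2*57 + 23 = 137, q_3 = 2*5 + 2 = 12.
  i=4: a_4=3, p_4 = 3*137 + 57 = 468, q_4 = 3*12 + 5 = 41.
  i=5: a_5=12, p_5 = 12*468 + 137 = 5753, q_5 = 12*41 + 12 = 504.
  i=6: a_6=7, p_6 = 7*5753 + 468 = 40739, q_6 = 7*504 + 41 = 3569.
  i=7: a_7=12, p_7 = 12*40739 + 5753 = 494621, q_7 = 12*3569 + 504 = 43332.

11/1, 23/2, 57/5, 137/12, 468/41, 5753/504, 40739/3569, 494621/43332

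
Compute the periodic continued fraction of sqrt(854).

[29; (4, 2, 11, 4, 11, 2, 4, 58)]

Write x_i = (sqrt(854) + m_i)/d_i with (m_0, d_0) = (0, 1). a_0 = floor(sqrt(854)) = 29, since 29^2 = 841 <= 854 < 900 = 30^2.
Iterate m_{i+1} = d_i*a_i - m_i, d_{i+1} = (854 - m_{i+1}^2)/d_i, a_{i+1} = floor((a_0 + m_{i+1})/d_{i+1}):
  m_1 = 1*29 - 0 = 29, d_1 = (854 - 29^2)/1 = 13/1 = 13, a_1 = floor((29 + 29)/13) = 4.
  m_2 = 13*4 - 29 = 23, d_2 = (854 - 23^2)/13 = 325/13 = 25, a_2 = floor((29 + 23)/25) = 2.
  m_3 = 25*2 - 23 = 27, d_3 = (854 - 27^2)/25 = 125/25 = 5, a_3 = floor((29 + 27)/5) = 11.
  m_4 = 5*11 - 27 = 28, d_4 = (854 - 28^2)/5 = 70/5 = 14, a_4 = floor((29 + 28)/14) = 4.
  m_5 = 14*4 - 28 = 28, d_5 = (854 - 28^2)/14 = 70/14 = 5, a_5 = floor((29 + 28)/5) = 11.
  m_6 = 5*11 - 28 = 27, d_6 = (854 - 27^2)/5 = 125/5 = 25, a_6 = floor((29 + 27)/25) = 2.
  m_7 = 25*2 - 27 = 23, d_7 = (854 - 23^2)/25 = 325/25 = 13, a_7 = floor((29 + 23)/13) = 4.
  m_8 = 13*4 - 23 = 29, d_8 = (854 - 29^2)/13 = 13/13 = 1, a_8 = floor((29 + 29)/1) = 58.
  m_9 = 1*58 - 29 = 29, d_9 = (854 - 29^2)/1 = 13/1 = 13: (m_9, d_9) = (m_1, d_1) = (29, 13), so from here the quotients repeat a_1, ..., a_8; the period length is 8.
Hence the expansion of sqrt(854) is a_0 = 29 followed by the repeating block 4, 2, 11, 4, 11, 2, 4, 58 (period 8).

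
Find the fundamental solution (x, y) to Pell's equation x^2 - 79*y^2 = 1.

(x, y) = (80, 9)

First expand sqrt(79) as a continued fraction. With x_i = (sqrt(79) + m_i)/d_i and (m_0, d_0) = (0, 1): a_0 = floor(sqrt(79)) = 8, since 8^2 = 64 <= 79 < 81 = 9^2.
Iterate m_{i+1} = d_i*a_i - m_i, d_{i+1} = (79 - m_{i+1}^2)/d_i, a_{i+1} = floor((a_0 + m_{i+1})/d_{i+1}):
  m_1 = 1*8 - 0 = 8, d_1 = (79 - 8^2)/1 = 15/1 = 15, a_1 = floor((8 + 8)/15) = 1.
  m_2 = 15*1 - 8 = 7, d_2 = (79 - 7^2)/15 = 30/15 = 2, a_2 = floor((8 + 7)/2) = 7.
  m_3 = 2*7 - 7 = 7, d_3 = (79 - 7^2)/2 = 30/2 = 15, a_3 = floor((8 + 7)/15) = 1.
  m_4 = 15*1 - 7 = 8, d_4 = (79 - 8^2)/15 = 15/15 = 1, a_4 = floor((8 + 8)/1) = 16.
  m_5 = 1*16 - 8 = 8, d_5 = (79 - 8^2)/1 = 15/1 = 15: (m_5, d_5) = (m_1, d_1) = (8, 15), so from here the quotients repeat a_1, ..., a_4; the period length is 4.
So sqrt(79) = [8; (1, 7, 1, 16)] with period length k = 4.
k is even, so the fundamental solution of x^2 - 79y^2 = 1 is (p_{k-1}, q_{k-1}) = (p_3, q_3); compute convergents through index 3.
Convergents (p_i = a_i*p_{i-1} + p_{i-2}, q_i = a_i*q_{i-1} + q_{i-2} with p_{-2}=0, p_{-1}=1, q_{-2}=1, q_{-1}=0):
  i=0: a_0=8, p_0 = 8*1 + 0 = 8, q_0 = 8*0 + 1 = 1.
  i=1: a_1=1, p_1 = 1*8 + 1 = 9, q_1 = 1*1 + 0 = 1.
  i=2: a_2=7, p_2 = 7*9 + 8 = 71, q_2 = 7*1 + 1 = 8.
  i=3: a_3=1, p_3 = 1*71 + 9 = 80, q_3 = 1*8 + 1 = 9.
Check: 80^2 - 79*9^2 = 6400 - 6399 = 1, so (x, y) = (80, 9) solves the equation, and by the theorem it is the least positive solution.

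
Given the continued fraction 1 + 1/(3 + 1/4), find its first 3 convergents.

Using the convergent recurrence p_i = a_i*p_{i-1} + p_{i-2}, q_i = a_i*q_{i-1} + q_{i-2} with p_{-2}=0, p_{-1}=1, q_{-2}=1, q_{-1}=0:
  i=0: a_0=1, p_0 = 1*1 + 0 = 1, q_0 = 1*0 + 1 = 1.
  i=1: a_1=3, p_1 = 3*1 + 1 = 4, q_1 = 3*1 + 0 = 3.
  i=2: a_2=4, p_2 = 4*4 + 1 = 17, q_2 = 4*3 + 1 = 13.

1/1, 4/3, 17/13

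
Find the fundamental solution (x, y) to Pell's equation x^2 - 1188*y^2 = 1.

First expand sqrt(1188) as a continued fraction. With x_i = (sqrt(1188) + m_i)/d_i and (m_0, d_0) = (0, 1): a_0 = floor(sqrt(1188)) = 34, since 34^2 = 1156 <= 1188 < 1225 = 35^2.
Iterate m_{i+1} = d_i*a_i - m_i, d_{i+1} = (1188 - m_{i+1}^2)/d_i, a_{i+1} = floor((a_0 + m_{i+1})/d_{i+1}):
  m_1 = 1*34 - 0 = 34, d_1 = (1188 - 34^2)/1 = 32/1 = 32, a_1 = floor((34 + 34)/32) = 2.
  m_2 = 32*2 - 34 = 30, d_2 = (1188 - 30^2)/32 = 288/32 = 9, a_2 = floor((34 + 30)/9) = 7.
  m_3 = 9*7 - 30 = 33, d_3 = (1188 - 33^2)/9 = 99/9 = 11, a_3 = floor((34 + 33)/11) = 6.
  m_4 = 11*6 - 33 = 33, d_4 = (1188 - 33^2)/11 = 99/11 = 9, a_4 = floor((34 + 33)/9) = 7.
  m_5 = 9*7 - 33 = 30, d_5 = (1188 - 30^2)/9 = 288/9 = 32, a_5 = floor((34 + 30)/32) = 2.
  m_6 = 32*2 - 30 = 34, d_6 = (1188 - 34^2)/32 = 32/32 = 1, a_6 = floor((34 + 34)/1) = 68.
  m_7 = 1*68 - 34 = 34, d_7 = (1188 - 34^2)/1 = 32/1 = 32: (m_7, d_7) = (m_1, d_1) = (34, 32), so from here the quotients repeat a_1, ..., a_6; the period length is 6.
So sqrt(1188) = [34; (2, 7, 6, 7, 2, 68)] with period length k = 6.
k is even, so the fundamental solution of x^2 - 1188y^2 = 1 is (p_{k-1}, q_{k-1}) = (p_5, q_5); compute convergents through index 5.
Convergents (p_i = a_i*p_{i-1} + p_{i-2}, q_i = a_i*q_{i-1} + q_{i-2} with p_{-2}=0, p_{-1}=1, q_{-2}=1, q_{-1}=0):
  i=0: a_0=34, p_0 = 34*1 + 0 = 34, q_0 = 34*0 + 1 = 1.
  i=1: a_1=2, p_1 = 2*34 + 1 = 69, q_1 = 2*1 + 0 = 2.
  i=2: a_2=7, p_2 = 7*69 + 34 = 517, q_2 = 7*2 + 1 = 15.
  i=3: a_3=6, p_3 = 6*517 + 69 = 3171, q_3 = 6*15 + 2 = 92.
  i=4: a_4=7, p_4 = 7*3171 + 517 = 22714, q_4 = 7*92 + 15 = 659.
  i=5: a_5=2, p_5 = 2*22714 + 3171 = 48599, q_5 = 2*659 + 92 = 1410.
Check: 48599^2 - 1188*1410^2 = 2361862801 - 2361862800 = 1, so (x, y) = (48599, 1410) solves the equation, and by the theorem it is the least positive solution.

(x, y) = (48599, 1410)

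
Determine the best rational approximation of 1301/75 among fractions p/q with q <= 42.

Expand x = 1301/75 as a continued fraction with the Euclidean algorithm:
  1301 = 17*75 + 26, so a_0 = 17.
  75 = 2*26 + 23, so a_1 = 2.
  26 = 1*23 + 3, so a_2 = 1.
  23 = 7*3 + 2, so a_3 = 7.
  3 = 1*2 + 1, so a_4 = 1.
  2 = 2*1 + 0, so a_5 = 2.
so x = [17; 2, 1, 7, 1, 2].
Convergents (p_i = a_i*p_{i-1} + p_{i-2}, q_i = a_i*q_{i-1} + q_{i-2} with p_{-2}=0, p_{-1}=1, q_{-2}=1, q_{-1}=0), until the denominator exceeds 42:
  i=0: a_0=17, p_0 = 17*1 + 0 = 17, q_0 = 17*0 + 1 = 1.
  i=1: a_1=2, p_1 = 2*17 + 1 = 35, q_1 = 2*1 + 0 = 2.
  i=2: a_2=1, p_2 = 1*35 + 17 = 52, q_2 = 1*2 + 1 = 3.
  i=3: a_3=7, p_3 = 7*52 + 35 = 399, q_3 = 7*3 + 2 = 23.
  i=4: a_4=1, p_4 = 1*399 + 52 = 451, q_4 = 1*23 + 3 = 26.
  i=5: a_5=2, p_5 = 2*451 + 399 = 1301, q_5 = 2*26 + 23 = 75.
q_5 = 75 > 42, so the last convergent with denominator <= 42 is p_4/q_4 = 451/26.
The closest fraction with denominator <= 42 is either p_4/q_4 or the intermediate fraction (k*p_4 + p_3)/(k*q_4 + q_3) with the largest k >= 1 whose denominator stays <= 42; these approach x as k grows, and every other convergent or intermediate fraction in range is farther away.
Largest k: floor((42 - q_3)/q_4) = floor((42 - 23)/26) = 0.
Since k = 0, no intermediate fraction beyond p_4/q_4 has denominator <= 42, so the convergent 451/26 is the closest (its error is |1301*26 - 451*75|/(75*26) = 1/1950).

451/26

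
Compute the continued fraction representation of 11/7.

[1; 1, 1, 3]

Run the Euclidean algorithm on 11 and 7; the successive quotients are the partial quotients a_0, a_1, ... (each step inverts the fractional part left over by the previous one):
  11 = 1*7 + 4, so a_0 = 1.
  7 = 1*4 + 3, so a_1 = 1.
  4 = 1*3 + 1, so a_2 = 1.
  3 = 3*1 + 0, so a_3 = 3.
The remainder reaches 0 after 4 divisions, so the expansion has 4 partial quotients, read off in order.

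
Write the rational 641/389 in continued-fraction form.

[1; 1, 1, 1, 5, 4, 2, 2]

Run the Euclidean algorithm on 641 and 389; the successive quotients are the partial quotients a_0, a_1, ... (each step inverts the fractional part left over by the previous one):
  641 = 1*389 + 252, so a_0 = 1.
  389 = 1*252 + 137, so a_1 = 1.
  252 = 1*137 + 115, so a_2 = 1.
  137 = 1*115 + 22, so a_3 = 1.
  115 = 5*22 + 5, so a_4 = 5.
  22 = 4*5 + 2, so a_5 = 4.
  5 = 2*2 + 1, so a_6 = 2.
  2 = 2*1 + 0, so a_7 = 2.
The remainder reaches 0 after 8 divisions, so the expansion has 8 partial quotients, read off in order.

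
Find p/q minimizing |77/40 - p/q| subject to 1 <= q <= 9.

17/9

Expand x = 77/40 as a continued fraction with the Euclidean algorithm:
  77 = 1*40 + 37, so a_0 = 1.
  40 = 1*37 + 3, so a_1 = 1.
  37 = 12*3 + 1, so a_2 = 12.
  3 = 3*1 + 0, so a_3 = 3.
so x = [1; 1, 12, 3].
Convergents (p_i = a_i*p_{i-1} + p_{i-2}, q_i = a_i*q_{i-1} + q_{i-2} with p_{-2}=0, p_{-1}=1, q_{-2}=1, q_{-1}=0), until the denominator exceeds 9:
  i=0: a_0=1, p_0 = 1*1 + 0 = 1, q_0 = 1*0 + 1 = 1.
  i=1: a_1=1, p_1 = 1*1 + 1 = 2, q_1 = 1*1 + 0 = 1.
  i=2: a_2=12, p_2 = 12*2 + 1 = 25, q_2 = 12*1 + 1 = 13.
q_2 = 13 > 9, so the last convergent with denominator <= 9 is p_1/q_1 = 2/1.
The closest fraction with denominator <= 9 is either p_1/q_1 or the intermediate fraction (k*p_1 + p_0)/(k*q_1 + q_0) with the largest k >= 1 whose denominator stays <= 9; these approach x as k grows, and every other convergent or intermediate fraction in range is farther away.
Largest k: floor((9 - q_0)/q_1) = floor((9 - 1)/1) = 8.
That gives (8*2 + 1)/(8*1 + 1) = 17/9.
Compare the errors: |x - 2/1| = |77*1 - 2*40|/(40*1) = 3/40, and |x - 17/9| = |77*9 - 17*40|/(40*9) = 13/360.
Cross-multiplying, 13*40 = 520 < 1080 = 3*360, so 13/360 is smaller: the intermediate fraction 17/9 is closer to x than 2/1.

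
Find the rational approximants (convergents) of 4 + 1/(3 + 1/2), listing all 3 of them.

Using the convergent recurrence p_i = a_i*p_{i-1} + p_{i-2}, q_i = a_i*q_{i-1} + q_{i-2} with p_{-2}=0, p_{-1}=1, q_{-2}=1, q_{-1}=0:
  i=0: a_0=4, p_0 = 4*1 + 0 = 4, q_0 = 4*0 + 1 = 1.
  i=1: a_1=3, p_1 = 3*4 + 1 = 13, q_1 = 3*1 + 0 = 3.
  i=2: a_2=2, p_2 = 2*13 + 4 = 30, q_2 = 2*3 + 1 = 7.

4/1, 13/3, 30/7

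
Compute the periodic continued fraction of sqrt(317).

Write x_i = (sqrt(317) + m_i)/d_i with (m_0, d_0) = (0, 1). a_0 = floor(sqrt(317)) = 17, since 17^2 = 289 <= 317 < 324 = 18^2.
Iterate m_{i+1} = d_i*a_i - m_i, d_{i+1} = (317 - m_{i+1}^2)/d_i, a_{i+1} = floor((a_0 + m_{i+1})/d_{i+1}):
  m_1 = 1*17 - 0 = 17, d_1 = (317 - 17^2)/1 = 28/1 = 28, a_1 = floor((17 + 17)/28) = 1.
  m_2 = 28*1 - 17 = 11, d_2 = (317 - 11^2)/28 = 196/28 = 7, a_2 = floor((17 + 11)/7) = 4.
  m_3 = 7*4 - 11 = 17, d_3 = (317 - 17^2)/7 = 28/7 = 4, a_3 = floor((17 + 17)/4) = 8.
  m_4 = 4*8 - 17 = 15, d_4 = (317 - 15^2)/4 = 92/4 = 23, a_4 = floor((17 + 15)/23) = 1.
  m_5 = 23*1 - 15 = 8, d_5 = (317 - 8^2)/23 = 253/23 = 11, a_5 = floor((17 + 8)/11) = 2.
  m_6 = 11*2 - 8 = 14, d_6 = (317 - 14^2)/11 = 121/11 = 11, a_6 = floor((17 + 14)/11) = 2.
  m_7 = 11*2 - 14 = 8, d_7 = (317 - 8^2)/11 = 253/11 = 23, a_7 = floor((17 + 8)/23) = 1.
  m_8 = 23*1 - 8 = 15, d_8 = (317 - 15^2)/23 = 92/23 = 4, a_8 = floor((17 + 15)/4) = 8.
  m_9 = 4*8 - 15 = 17, d_9 = (317 - 17^2)/4 = 28/4 = 7, a_9 = floor((17 + 17)/7) = 4.
  m_10 = 7*4 - 17 = 11, d_10 = (317 - 11^2)/7 = 196/7 = 28, a_10 = floor((17 + 11)/28) = 1.
  m_11 = 28*1 - 11 = 17, d_11 = (317 - 17^2)/28 = 28/28 = 1, a_11 = floor((17 + 17)/1) = 34.
  m_12 = 1*34 - 17 = 17, d_12 = (317 - 17^2)/1 = 28/1 = 28: (m_12, d_12) = (m_1, d_1) = (17, 28), so from here the quotients repeat a_1, ..., a_11; the period length is 11.
Hence the expansion of sqrt(317) is a_0 = 17 followed by the repeating block 1, 4, 8, 1, 2, 2, 1, 8, 4, 1, 34 (period 11).

[17; (1, 4, 8, 1, 2, 2, 1, 8, 4, 1, 34)]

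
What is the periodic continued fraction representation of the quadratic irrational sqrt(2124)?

[46; (11, 1, 1, 22, 1, 1, 11, 92)]

Write x_i = (sqrt(2124) + m_i)/d_i with (m_0, d_0) = (0, 1). a_0 = floor(sqrt(2124)) = 46, since 46^2 = 2116 <= 2124 < 2209 = 47^2.
Iterate m_{i+1} = d_i*a_i - m_i, d_{i+1} = (2124 - m_{i+1}^2)/d_i, a_{i+1} = floor((a_0 + m_{i+1})/d_{i+1}):
  m_1 = 1*46 - 0 = 46, d_1 = (2124 - 46^2)/1 = 8/1 = 8, a_1 = floor((46 + 46)/8) = 11.
  m_2 = 8*11 - 46 = 42, d_2 = (2124 - 42^2)/8 = 360/8 = 45, a_2 = floor((46 + 42)/45) = 1.
  m_3 = 45*1 - 42 = 3, d_3 = (2124 - 3^2)/45 = 2115/45 = 47, a_3 = floor((46 + 3)/47) = 1.
  m_4 = 47*1 - 3 = 44, d_4 = (2124 - 44^2)/47 = 188/47 = 4, a_4 = floor((46 + 44)/4) = 22.
  m_5 = 4*22 - 44 = 44, d_5 = (2124 - 44^2)/4 = 188/4 = 47, a_5 = floor((46 + 44)/47) = 1.
  m_6 = 47*1 - 44 = 3, d_6 = (2124 - 3^2)/47 = 2115/47 = 45, a_6 = floor((46 + 3)/45) = 1.
  m_7 = 45*1 - 3 = 42, d_7 = (2124 - 42^2)/45 = 360/45 = 8, a_7 = floor((46 + 42)/8) = 11.
  m_8 = 8*11 - 42 = 46, d_8 = (2124 - 46^2)/8 = 8/8 = 1, a_8 = floor((46 + 46)/1) = 92.
  m_9 = 1*92 - 46 = 46, d_9 = (2124 - 46^2)/1 = 8/1 = 8: (m_9, d_9) = (m_1, d_1) = (46, 8), so from here the quotients repeat a_1, ..., a_8; the period length is 8.
Hence the expansion of sqrt(2124) is a_0 = 46 followed by the repeating block 11, 1, 1, 22, 1, 1, 11, 92 (period 8).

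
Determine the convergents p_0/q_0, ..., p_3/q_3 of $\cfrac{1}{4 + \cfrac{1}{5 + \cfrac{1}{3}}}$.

Using the convergent recurrence p_i = a_i*p_{i-1} + p_{i-2}, q_i = a_i*q_{i-1} + q_{i-2} with p_{-2}=0, p_{-1}=1, q_{-2}=1, q_{-1}=0:
  i=0: a_0=0, p_0 = 0*1 + 0 = 0, q_0 = 0*0 + 1 = 1.
  i=1: a_1=4, p_1 = 4*0 + 1 = 1, q_1 = 4*1 + 0 = 4.
  i=2: a_2=5, p_2 = 5*1 + 0 = 5, q_2 = 5*4 + 1 = 21.
  i=3: a_3=3, p_3 = 3*5 + 1 = 16, q_3 = 3*21 + 4 = 67.

0/1, 1/4, 5/21, 16/67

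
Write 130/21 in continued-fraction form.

[6; 5, 4]

Run the Euclidean algorithm on 130 and 21; the successive quotients are the partial quotients a_0, a_1, ... (each step inverts the fractional part left over by the previous one):
  130 = 6*21 + 4, so a_0 = 6.
  21 = 5*4 + 1, so a_1 = 5.
  4 = 4*1 + 0, so a_2 = 4.
The remainder reaches 0 after 3 divisions, so the expansion has 3 partial quotients, read off in order.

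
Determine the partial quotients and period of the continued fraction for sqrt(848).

[29; (8, 3, 3, 3, 8, 58)]

Write x_i = (sqrt(848) + m_i)/d_i with (m_0, d_0) = (0, 1). a_0 = floor(sqrt(848)) = 29, since 29^2 = 841 <= 848 < 900 = 30^2.
Iterate m_{i+1} = d_i*a_i - m_i, d_{i+1} = (848 - m_{i+1}^2)/d_i, a_{i+1} = floor((a_0 + m_{i+1})/d_{i+1}):
  m_1 = 1*29 - 0 = 29, d_1 = (848 - 29^2)/1 = 7/1 = 7, a_1 = floor((29 + 29)/7) = 8.
  m_2 = 7*8 - 29 = 27, d_2 = (848 - 27^2)/7 = 119/7 = 17, a_2 = floor((29 + 27)/17) = 3.
  m_3 = 17*3 - 27 = 24, d_3 = (848 - 24^2)/17 = 272/17 = 16, a_3 = floor((29 + 24)/16) = 3.
  m_4 = 16*3 - 24 = 24, d_4 = (848 - 24^2)/16 = 272/16 = 17, a_4 = floor((29 + 24)/17) = 3.
  m_5 = 17*3 - 24 = 27, d_5 = (848 - 27^2)/17 = 119/17 = 7, a_5 = floor((29 + 27)/7) = 8.
  m_6 = 7*8 - 27 = 29, d_6 = (848 - 29^2)/7 = 7/7 = 1, a_6 = floor((29 + 29)/1) = 58.
  m_7 = 1*58 - 29 = 29, d_7 = (848 - 29^2)/1 = 7/1 = 7: (m_7, d_7) = (m_1, d_1) = (29, 7), so from here the quotients repeat a_1, ..., a_6; the period length is 6.
Hence the expansion of sqrt(848) is a_0 = 29 followed by the repeating block 8, 3, 3, 3, 8, 58 (period 6).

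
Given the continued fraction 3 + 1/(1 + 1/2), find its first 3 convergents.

3/1, 4/1, 11/3

Using the convergent recurrence p_i = a_i*p_{i-1} + p_{i-2}, q_i = a_i*q_{i-1} + q_{i-2} with p_{-2}=0, p_{-1}=1, q_{-2}=1, q_{-1}=0:
  i=0: a_0=3, p_0 = 3*1 + 0 = 3, q_0 = 3*0 + 1 = 1.
  i=1: a_1=1, p_1 = 1*3 + 1 = 4, q_1 = 1*1 + 0 = 1.
  i=2: a_2=2, p_2 = 2*4 + 3 = 11, q_2 = 2*1 + 1 = 3.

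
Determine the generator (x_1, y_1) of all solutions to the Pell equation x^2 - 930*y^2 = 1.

First expand sqrt(930) as a continued fraction. With x_i = (sqrt(930) + m_i)/d_i and (m_0, d_0) = (0, 1): a_0 = floor(sqrt(930)) = 30, since 30^2 = 900 <= 930 < 961 = 31^2.
Iterate m_{i+1} = d_i*a_i - m_i, d_{i+1} = (930 - m_{i+1}^2)/d_i, a_{i+1} = floor((a_0 + m_{i+1})/d_{i+1}):
  m_1 = 1*30 - 0 = 30, d_1 = (930 - 30^2)/1 = 30/1 = 30, a_1 = floor((30 + 30)/30) = 2.
  m_2 = 30*2 - 30 = 30, d_2 = (930 - 30^2)/30 = 30/30 = 1, a_2 = floor((30 + 30)/1) = 60.
  m_3 = 1*60 - 30 = 30, d_3 = (930 - 30^2)/1 = 30/1 = 30: (m_3, d_3) = (m_1, d_1) = (30, 30), so from here the quotients repeat a_1, a_2; the period length is 2.
So sqrt(930) = [30; (2, 60)] with period length k = 2.
k is even, so the fundamental solution of x^2 - 930y^2 = 1 is (p_{k-1}, q_{k-1}) = (p_1, q_1); compute convergents through index 1.
Convergents (p_i = a_i*p_{i-1} + p_{i-2}, q_i = a_i*q_{i-1} + q_{i-2} with p_{-2}=0, p_{-1}=1, q_{-2}=1, q_{-1}=0):
  i=0: a_0=30, p_0 = 30*1 + 0 = 30, q_0 = 30*0 + 1 = 1.
  i=1: a_1=2, p_1 = 2*30 + 1 = 61, q_1 = 2*1 + 0 = 2.
Check: 61^2 - 930*2^2 = 3721 - 3720 = 1, so (x, y) = (61, 2) solves the equation, and by the theorem it is the least positive solution.

(x, y) = (61, 2)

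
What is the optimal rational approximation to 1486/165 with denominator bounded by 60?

Expand x = 1486/165 as a continued fraction with the Euclidean algorithm:
  1486 = 9*165 + 1, so a_0 = 9.
  165 = 165*1 + 0, so a_1 = 165.
so x = [9; 165].
Convergents (p_i = a_i*p_{i-1} + p_{i-2}, q_i = a_i*q_{i-1} + q_{i-2} with p_{-2}=0, p_{-1}=1, q_{-2}=1, q_{-1}=0), until the denominator exceeds 60:
  i=0: a_0=9, p_0 = 9*1 + 0 = 9, q_0 = 9*0 + 1 = 1.
  i=1: a_1=165, p_1 = 165*9 + 1 = 1486, q_1 = 165*1 + 0 = 165.
q_1 = 165 > 60, so the last convergent with denominator <= 60 is p_0/q_0 = 9/1.
The closest fraction with denominator <= 60 is either p_0/q_0 or the intermediate fraction (k*p_0 + p_{-1})/(k*q_0 + q_{-1}) with the largest k >= 1 whose denominator stays <= 60; these approach x as k grows, and every other convergent or intermediate fraction in range is farther away.
Largest k: floor((60 - q_{-1})/q_0) = floor((60 - 0)/1) = 60 (using the seeds p_{-1} = 1, q_{-1} = 0).
That gives (60*9 + 1)/(60*1 + 0) = 541/60.
Compare the errors: |x - 9/1| = |1486*1 - 9*165|/(165*1) = 1/165, and |x - 541/60| = |1486*60 - 541*165|/(165*60) = 105/9900.
Cross-multiplying, 1*9900 = 9900 < 17325 = 105*165, so 1/165 is smaller: the convergent 9/1 is closer to x than 541/60.

9/1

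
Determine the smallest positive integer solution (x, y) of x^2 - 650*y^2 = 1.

(x, y) = (51, 2)

First expand sqrt(650) as a continued fraction. With x_i = (sqrt(650) + m_i)/d_i and (m_0, d_0) = (0, 1): a_0 = floor(sqrt(650)) = 25, since 25^2 = 625 <= 650 < 676 = 26^2.
Iterate m_{i+1} = d_i*a_i - m_i, d_{i+1} = (650 - m_{i+1}^2)/d_i, a_{i+1} = floor((a_0 + m_{i+1})/d_{i+1}):
  m_1 = 1*25 - 0 = 25, d_1 = (650 - 25^2)/1 = 25/1 = 25, a_1 = floor((25 + 25)/25) = 2.
  m_2 = 25*2 - 25 = 25, d_2 = (650 - 25^2)/25 = 25/25 = 1, a_2 = floor((25 + 25)/1) = 50.
  m_3 = 1*50 - 25 = 25, d_3 = (650 - 25^2)/1 = 25/1 = 25: (m_3, d_3) = (m_1, d_1) = (25, 25), so from here the quotients repeat a_1, a_2; the period length is 2.
So sqrt(650) = [25; (2, 50)] with period length k = 2.
k is even, so the fundamental solution of x^2 - 650y^2 = 1 is (p_{k-1}, q_{k-1}) = (p_1, q_1); compute convergents through index 1.
Convergents (p_i = a_i*p_{i-1} + p_{i-2}, q_i = a_i*q_{i-1} + q_{i-2} with p_{-2}=0, p_{-1}=1, q_{-2}=1, q_{-1}=0):
  i=0: a_0=25, p_0 = 25*1 + 0 = 25, q_0 = 25*0 + 1 = 1.
  i=1: a_1=2, p_1 = 2*25 + 1 = 51, q_1 = 2*1 + 0 = 2.
Check: 51^2 - 650*2^2 = 2601 - 2600 = 1, so (x, y) = (51, 2) solves the equation, and by the theorem it is the least positive solution.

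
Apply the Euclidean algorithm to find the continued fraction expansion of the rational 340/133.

[2; 1, 1, 3, 1, 14]

Run the Euclidean algorithm on 340 and 133; the successive quotients are the partial quotients a_0, a_1, ... (each step inverts the fractional part left over by the previous one):
  340 = 2*133 + 74, so a_0 = 2.
  133 = 1*74 + 59, so a_1 = 1.
  74 = 1*59 + 15, so a_2 = 1.
  59 = 3*15 + 14, so a_3 = 3.
  15 = 1*14 + 1, so a_4 = 1.
  14 = 14*1 + 0, so a_5 = 14.
The remainder reaches 0 after 6 divisions, so the expansion has 6 partial quotients, read off in order.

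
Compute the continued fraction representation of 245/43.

Run the Euclidean algorithm on 245 and 43; the successive quotients are the partial quotients a_0, a_1, ... (each step inverts the fractional part left over by the previous one):
  245 = 5*43 + 30, so a_0 = 5.
  43 = 1*30 + 13, so a_1 = 1.
  30 = 2*13 + 4, so a_2 = 2.
  13 = 3*4 + 1, so a_3 = 3.
  4 = 4*1 + 0, so a_4 = 4.
The remainder reaches 0 after 5 divisions, so the expansion has 5 partial quotients, read off in order.

[5; 1, 2, 3, 4]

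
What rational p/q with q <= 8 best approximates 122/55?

11/5

Expand x = 122/55 as a continued fraction with the Euclidean algorithm:
  122 = 2*55 + 12, so a_0 = 2.
  55 = 4*12 + 7, so a_1 = 4.
  12 = 1*7 + 5, so a_2 = 1.
  7 = 1*5 + 2, so a_3 = 1.
  5 = 2*2 + 1, so a_4 = 2.
  2 = 2*1 + 0, so a_5 = 2.
so x = [2; 4, 1, 1, 2, 2].
Convergents (p_i = a_i*p_{i-1} + p_{i-2}, q_i = a_i*q_{i-1} + q_{i-2} with p_{-2}=0, p_{-1}=1, q_{-2}=1, q_{-1}=0), until the denominator exceeds 8:
  i=0: a_0=2, p_0 = 2*1 + 0 = 2, q_0 = 2*0 + 1 = 1.
  i=1: a_1=4, p_1 = 4*2 + 1 = 9, q_1 = 4*1 + 0 = 4.
  i=2: a_2=1, p_2 = 1*9 + 2 = 11, q_2 = 1*4 + 1 = 5.
  i=3: a_3=1, p_3 = 1*11 + 9 = 20, q_3 = 1*5 + 4 = 9.
q_3 = 9 > 8, so the last convergent with denominator <= 8 is p_2/q_2 = 11/5.
The closest fraction with denominator <= 8 is either p_2/q_2 or the intermediate fraction (k*p_2 + p_1)/(k*q_2 + q_1) with the largest k >= 1 whose denominator stays <= 8; these approach x as k grows, and every other convergent or intermediate fraction in range is farther away.
Largest k: floor((8 - q_1)/q_2) = floor((8 - 4)/5) = 0.
Since k = 0, no intermediate fraction beyond p_2/q_2 has denominator <= 8, so the convergent 11/5 is the closest (its error is |122*5 - 11*55|/(55*5) = 5/275).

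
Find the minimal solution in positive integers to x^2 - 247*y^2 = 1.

First expand sqrt(247) as a continued fraction. With x_i = (sqrt(247) + m_i)/d_i and (m_0, d_0) = (0, 1): a_0 = floor(sqrt(247)) = 15, since 15^2 = 225 <= 247 < 256 = 16^2.
Iterate m_{i+1} = d_i*a_i - m_i, d_{i+1} = (247 - m_{i+1}^2)/d_i, a_{i+1} = floor((a_0 + m_{i+1})/d_{i+1}):
  m_1 = 1*15 - 0 = 15, d_1 = (247 - 15^2)/1 = 22/1 = 22, a_1 = floor((15 + 15)/22) = 1.
  m_2 = 22*1 - 15 = 7, d_2 = (247 - 7^2)/22 = 198/22 = 9, a_2 = floor((15 + 7)/9) = 2.
  m_3 = 9*2 - 7 = 11, d_3 = (247 - 11^2)/9 = 126/9 = 14, a_3 = floor((15 + 11)/14) = 1.
  m_4 = 14*1 - 11 = 3, d_4 = (247 - 3^2)/14 = 238/14 = 17, a_4 = floor((15 + 3)/17) = 1.
  m_5 = 17*1 - 3 = 14, d_5 = (247 - 14^2)/17 = 51/17 = 3, a_5 = floor((15 + 14)/3) = 9.
  m_6 = 3*9 - 14 = 13, d_6 = (247 - 13^2)/3 = 78/3 = 26, a_6 = floor((15 + 13)/26) = 1.
  m_7 = 26*1 - 13 = 13, d_7 = (247 - 13^2)/26 = 78/26 = 3, a_7 = floor((15 + 13)/3) = 9.
  m_8 = 3*9 - 13 = 14, d_8 = (247 - 14^2)/3 = 51/3 = 17, a_8 = floor((15 + 14)/17) = 1.
  m_9 = 17*1 - 14 = 3, d_9 = (247 - 3^2)/17 = 238/17 = 14, a_9 = floor((15 + 3)/14) = 1.
  m_10 = 14*1 - 3 = 11, d_10 = (247 - 11^2)/14 = 126/14 = 9, a_10 = floor((15 + 11)/9) = 2.
  m_11 = 9*2 - 11 = 7, d_11 = (247 - 7^2)/9 = 198/9 = 22, a_11 = floor((15 + 7)/22) = 1.
  m_12 = 22*1 - 7 = 15, d_12 = (247 - 15^2)/22 = 22/22 = 1, a_12 = floor((15 + 15)/1) = 30.
  m_13 = 1*30 - 15 = 15, d_13 = (247 - 15^2)/1 = 22/1 = 22: (m_13, d_13) = (m_1, d_1) = (15, 22), so from here the quotients repeat a_1, ..., a_12; the period length is 12.
So sqrt(247) = [15; (1, 2, 1, 1, 9, 1, 9, 1, 1, 2, 1, 30)] with period length k = 12.
k is even, so the fundamental solution of x^2 - 247y^2 = 1 is (p_{k-1}, q_{k-1}) = (p_11, q_11); compute convergents through index 11.
Convergents (p_i = a_i*p_{i-1} + p_{i-2}, q_i = a_i*q_{i-1} + q_{i-2} with p_{-2}=0, p_{-1}=1, q_{-2}=1, q_{-1}=0):
  i=0: a_0=15, p_0 = 15*1 + 0 = 15, q_0 = 15*0 + 1 = 1.
  i=1: a_1=1, p_1 = 1*15 + 1 = 16, q_1 = 1*1 + 0 = 1.
  i=2: a_2=2, p_2 = 2*16 + 15 = 47, q_2 = 2*1 + 1 = 3.
  i=3: a_3=1, p_3 = 1*47 + 16 = 63, q_3 = 1*3 + 1 = 4.
  i=4: a_4=1, p_4 = 1*63 + 47 = 110, q_4 = 1*4 + 3 = 7.
  i=5: a_5=9, p_5 = 9*110 + 63 = 1053, q_5 = 9*7 + 4 = 67.
  i=6: a_6=1, p_6 = 1*1053 + 110 = 1163, q_6 = 1*67 + 7 = 74.
  i=7: a_7=9, p_7 = 9*1163 + 1053 = 11520, q_7 = 9*74 + 67 = 733.
  i=8: a_8=1, p_8 = 1*11520 + 1163 = 12683, q_8 = 1*733 + 74 = 807.
  i=9: a_9=1, p_9 = 1*12683 + 11520 = 24203, q_9 = 1*807 + 733 = 1540.
  i=10: a_10=2, p_10 = 2*24203 + 12683 = 61089, q_10 = 2*1540 + 807 = 3887.
  i=11: a_11=1, p_11 = 1*61089 + 24203 = 85292, q_11 = 1*3887 + 1540 = 5427.
Check: 85292^2 - 247*5427^2 = 7274725264 - 7274725263 = 1, so (x, y) = (85292, 5427) solves the equation, and by the theorem it is the least positive solution.

(x, y) = (85292, 5427)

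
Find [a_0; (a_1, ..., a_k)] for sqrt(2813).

Write x_i = (sqrt(2813) + m_i)/d_i with (m_0, d_0) = (0, 1). a_0 = floor(sqrt(2813)) = 53, since 53^2 = 2809 <= 2813 < 2916 = 54^2.
Iterate m_{i+1} = d_i*a_i - m_i, d_{i+1} = (2813 - m_{i+1}^2)/d_i, a_{i+1} = floor((a_0 + m_{i+1})/d_{i+1}):
  m_1 = 1*53 - 0 = 53, d_1 = (2813 - 53^2)/1 = 4/1 = 4, a_1 = floor((53 + 53)/4) = 26.
  m_2 = 4*26 - 53 = 51, d_2 = (2813 - 51^2)/4 = 212/4 = 53, a_2 = floor((53 + 51)/53) = 1.
  m_3 = 53*1 - 51 = 2, d_3 = (2813 - 2^2)/53 = 2809/53 = 53, a_3 = floor((53 + 2)/53) = 1.
  m_4 = 53*1 - 2 = 51, d_4 = (2813 - 51^2)/53 = 212/53 = 4, a_4 = floor((53 + 51)/4) = 26.
  m_5 = 4*26 - 51 = 53, d_5 = (2813 - 53^2)/4 = 4/4 = 1, a_5 = floor((53 + 53)/1) = 106.
  m_6 = 1*106 - 53 = 53, d_6 = (2813 - 53^2)/1 = 4/1 = 4: (m_6, d_6) = (m_1, d_1) = (53, 4), so from here the quotients repeat a_1, ..., a_5; the period length is 5.
Hence the expansion of sqrt(2813) is a_0 = 53 followed by the repeating block 26, 1, 1, 26, 106 (period 5).

[53; (26, 1, 1, 26, 106)]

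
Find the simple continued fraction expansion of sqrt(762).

[27; (1, 1, 1, 1, 8, 1, 1, 1, 1, 54)]

Write x_i = (sqrt(762) + m_i)/d_i with (m_0, d_0) = (0, 1). a_0 = floor(sqrt(762)) = 27, since 27^2 = 729 <= 762 < 784 = 28^2.
Iterate m_{i+1} = d_i*a_i - m_i, d_{i+1} = (762 - m_{i+1}^2)/d_i, a_{i+1} = floor((a_0 + m_{i+1})/d_{i+1}):
  m_1 = 1*27 - 0 = 27, d_1 = (762 - 27^2)/1 = 33/1 = 33, a_1 = floor((27 + 27)/33) = 1.
  m_2 = 33*1 - 27 = 6, d_2 = (762 - 6^2)/33 = 726/33 = 22, a_2 = floor((27 + 6)/22) = 1.
  m_3 = 22*1 - 6 = 16, d_3 = (762 - 16^2)/22 = 506/22 = 23, a_3 = floor((27 + 16)/23) = 1.
  m_4 = 23*1 - 16 = 7, d_4 = (762 - 7^2)/23 = 713/23 = 31, a_4 = floor((27 + 7)/31) = 1.
  m_5 = 31*1 - 7 = 24, d_5 = (762 - 24^2)/31 = 186/31 = 6, a_5 = floor((27 + 24)/6) = 8.
  m_6 = 6*8 - 24 = 24, d_6 = (762 - 24^2)/6 = 186/6 = 31, a_6 = floor((27 + 24)/31) = 1.
  m_7 = 31*1 - 24 = 7, d_7 = (762 - 7^2)/31 = 713/31 = 23, a_7 = floor((27 + 7)/23) = 1.
  m_8 = 23*1 - 7 = 16, d_8 = (762 - 16^2)/23 = 506/23 = 22, a_8 = floor((27 + 16)/22) = 1.
  m_9 = 22*1 - 16 = 6, d_9 = (762 - 6^2)/22 = 726/22 = 33, a_9 = floor((27 + 6)/33) = 1.
  m_10 = 33*1 - 6 = 27, d_10 = (762 - 27^2)/33 = 33/33 = 1, a_10 = floor((27 + 27)/1) = 54.
  m_11 = 1*54 - 27 = 27, d_11 = (762 - 27^2)/1 = 33/1 = 33: (m_11, d_11) = (m_1, d_1) = (27, 33), so from here the quotients repeat a_1, ..., a_10; the period length is 10.
Hence the expansion of sqrt(762) is a_0 = 27 followed by the repeating block 1, 1, 1, 1, 8, 1, 1, 1, 1, 54 (period 10).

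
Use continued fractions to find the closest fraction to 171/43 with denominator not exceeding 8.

Expand x = 171/43 as a continued fraction with the Euclidean algorithm:
  171 = 3*43 + 42, so a_0 = 3.
  43 = 1*42 + 1, so a_1 = 1.
  42 = 42*1 + 0, so a_2 = 42.
so x = [3; 1, 42].
Convergents (p_i = a_i*p_{i-1} + p_{i-2}, q_i = a_i*q_{i-1} + q_{i-2} with p_{-2}=0, p_{-1}=1, q_{-2}=1, q_{-1}=0), until the denominator exceeds 8:
  i=0: a_0=3, p_0 = 3*1 + 0 = 3, q_0 = 3*0 + 1 = 1.
  i=1: a_1=1, p_1 = 1*3 + 1 = 4, q_1 = 1*1 + 0 = 1.
  i=2: a_2=42, p_2 = 42*4 + 3 = 171, q_2 = 42*1 + 1 = 43.
q_2 = 43 > 8, so the last convergent with denominator <= 8 is p_1/q_1 = 4/1.
The closest fraction with denominator <= 8 is either p_1/q_1 or the intermediate fraction (k*p_1 + p_0)/(k*q_1 + q_0) with the largest k >= 1 whose denominator stays <= 8; these approach x as k grows, and every other convergent or intermediate fraction in range is farther away.
Largest k: floor((8 - q_0)/q_1) = floor((8 - 1)/1) = 7.
That gives (7*4 + 3)/(7*1 + 1) = 31/8.
Compare the errors: |x - 4/1| = |171*1 - 4*43|/(43*1) = 1/43, and |x - 31/8| = |171*8 - 31*43|/(43*8) = 35/344.
Cross-multiplying, 1*344 = 344 < 1505 = 35*43, so 1/43 is smaller: the convergent 4/1 is closer to x than 31/8.

4/1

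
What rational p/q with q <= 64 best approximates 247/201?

Expand x = 247/201 as a continued fraction with the Euclidean algorithm:
  247 = 1*201 + 46, so a_0 = 1.
  201 = 4*46 + 17, so a_1 = 4.
  46 = 2*17 + 12, so a_2 = 2.
  17 = 1*12 + 5, so a_3 = 1.
  12 = 2*5 + 2, so a_4 = 2.
  5 = 2*2 + 1, so a_5 = 2.
  2 = 2*1 + 0, so a_6 = 2.
so x = [1; 4, 2, 1, 2, 2, 2].
Convergents (p_i = a_i*p_{i-1} + p_{i-2}, q_i = a_i*q_{i-1} + q_{i-2} with p_{-2}=0, p_{-1}=1, q_{-2}=1, q_{-1}=0), until the denominator exceeds 64:
  i=0: a_0=1, p_0 = 1*1 + 0 = 1, q_0 = 1*0 + 1 = 1.
  i=1: a_1=4, p_1 = 4*1 + 1 = 5, q_1 = 4*1 + 0 = 4.
  i=2: a_2=2, p_2 = 2*5 + 1 = 11, q_2 = 2*4 + 1 = 9.
  i=3: a_3=1, p_3 = 1*11 + 5 = 16, q_3 = 1*9 + 4 = 13.
  i=4: a_4=2, p_4 = 2*16 + 11 = 43, q_4 = 2*13 + 9 = 35.
  i=5: a_5=2, p_5 = 2*43 + 16 = 102, q_5 = 2*35 + 13 = 83.
q_5 = 83 > 64, so the last convergent with denominator <= 64 is p_4/q_4 = 43/35.
The closest fraction with denominator <= 64 is either p_4/q_4 or the intermediate fraction (k*p_4 + p_3)/(k*q_4 + q_3) with the largest k >= 1 whose denominator stays <= 64; these approach x as k grows, and every other convergent or intermediate fraction in range is farther away.
Largest k: floor((64 - q_3)/q_4) = floor((64 - 13)/35) = 1.
That gives (1*43 + 16)/(1*35 + 13) = 59/48.
Compare the errors: |x - 43/35| = |247*35 - 43*201|/(201*35) = 2/7035, and |x - 59/48| = |247*48 - 59*201|/(201*48) = 3/9648.
Cross-multiplying, 2*9648 = 19296 < 21105 = 3*7035, so 2/7035 is smaller: the convergent 43/35 is closer to x than 59/48.

43/35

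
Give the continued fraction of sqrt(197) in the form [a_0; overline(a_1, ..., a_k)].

[14; overline(28)]

Write x_i = (sqrt(197) + m_i)/d_i with (m_0, d_0) = (0, 1). a_0 = floor(sqrt(197)) = 14, since 14^2 = 196 <= 197 < 225 = 15^2.
Iterate m_{i+1} = d_i*a_i - m_i, d_{i+1} = (197 - m_{i+1}^2)/d_i, a_{i+1} = floor((a_0 + m_{i+1})/d_{i+1}):
  m_1 = 1*14 - 0 = 14, d_1 = (197 - 14^2)/1 = 1/1 = 1, a_1 = floor((14 + 14)/1) = 28.
  m_2 = 1*28 - 14 = 14, d_2 = (197 - 14^2)/1 = 1/1 = 1: (m_2, d_2) = (m_1, d_1) = (14, 1), so from here the quotient a_1 repeats; the period length is 1.
Hence the expansion of sqrt(197) is a_0 = 14 followed by the repeating block 28 (period 1).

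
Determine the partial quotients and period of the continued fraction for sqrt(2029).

[45; (22, 1, 1, 22, 90)]

Write x_i = (sqrt(2029) + m_i)/d_i with (m_0, d_0) = (0, 1). a_0 = floor(sqrt(2029)) = 45, since 45^2 = 2025 <= 2029 < 2116 = 46^2.
Iterate m_{i+1} = d_i*a_i - m_i, d_{i+1} = (2029 - m_{i+1}^2)/d_i, a_{i+1} = floor((a_0 + m_{i+1})/d_{i+1}):
  m_1 = 1*45 - 0 = 45, d_1 = (2029 - 45^2)/1 = 4/1 = 4, a_1 = floor((45 + 45)/4) = 22.
  m_2 = 4*22 - 45 = 43, d_2 = (2029 - 43^2)/4 = 180/4 = 45, a_2 = floor((45 + 43)/45) = 1.
  m_3 = 45*1 - 43 = 2, d_3 = (2029 - 2^2)/45 = 2025/45 = 45, a_3 = floor((45 + 2)/45) = 1.
  m_4 = 45*1 - 2 = 43, d_4 = (2029 - 43^2)/45 = 180/45 = 4, a_4 = floor((45 + 43)/4) = 22.
  m_5 = 4*22 - 43 = 45, d_5 = (2029 - 45^2)/4 = 4/4 = 1, a_5 = floor((45 + 45)/1) = 90.
  m_6 = 1*90 - 45 = 45, d_6 = (2029 - 45^2)/1 = 4/1 = 4: (m_6, d_6) = (m_1, d_1) = (45, 4), so from here the quotients repeat a_1, ..., a_5; the period length is 5.
Hence the expansion of sqrt(2029) is a_0 = 45 followed by the repeating block 22, 1, 1, 22, 90 (period 5).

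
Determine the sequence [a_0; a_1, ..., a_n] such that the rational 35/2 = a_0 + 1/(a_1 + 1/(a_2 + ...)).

[17; 2]

Run the Euclidean algorithm on 35 and 2; the successive quotients are the partial quotients a_0, a_1, ... (each step inverts the fractional part left over by the previous one):
  35 = 17*2 + 1, so a_0 = 17.
  2 = 2*1 + 0, so a_1 = 2.
The remainder reaches 0 after 2 divisions, so the expansion has 2 partial quotients, read off in order.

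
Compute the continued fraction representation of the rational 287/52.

[5; 1, 1, 12, 2]

Run the Euclidean algorithm on 287 and 52; the successive quotients are the partial quotients a_0, a_1, ... (each step inverts the fractional part left over by the previous one):
  287 = 5*52 + 27, so a_0 = 5.
  52 = 1*27 + 25, so a_1 = 1.
  27 = 1*25 + 2, so a_2 = 1.
  25 = 12*2 + 1, so a_3 = 12.
  2 = 2*1 + 0, so a_4 = 2.
The remainder reaches 0 after 5 divisions, so the expansion has 5 partial quotients, read off in order.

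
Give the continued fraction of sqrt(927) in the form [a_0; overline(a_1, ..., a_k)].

[30; overline(2, 4, 5, 3, 5, 4, 2, 60)]

Write x_i = (sqrt(927) + m_i)/d_i with (m_0, d_0) = (0, 1). a_0 = floor(sqrt(927)) = 30, since 30^2 = 900 <= 927 < 961 = 31^2.
Iterate m_{i+1} = d_i*a_i - m_i, d_{i+1} = (927 - m_{i+1}^2)/d_i, a_{i+1} = floor((a_0 + m_{i+1})/d_{i+1}):
  m_1 = 1*30 - 0 = 30, d_1 = (927 - 30^2)/1 = 27/1 = 27, a_1 = floor((30 + 30)/27) = 2.
  m_2 = 27*2 - 30 = 24, d_2 = (927 - 24^2)/27 = 351/27 = 13, a_2 = floor((30 + 24)/13) = 4.
  m_3 = 13*4 - 24 = 28, d_3 = (927 - 28^2)/13 = 143/13 = 11, a_3 = floor((30 + 28)/11) = 5.
  m_4 = 11*5 - 28 = 27, d_4 = (927 - 27^2)/11 = 198/11 = 18, a_4 = floor((30 + 27)/18) = 3.
  m_5 = 18*3 - 27 = 27, d_5 = (927 - 27^2)/18 = 198/18 = 11, a_5 = floor((30 + 27)/11) = 5.
  m_6 = 11*5 - 27 = 28, d_6 = (927 - 28^2)/11 = 143/11 = 13, a_6 = floor((30 + 28)/13) = 4.
  m_7 = 13*4 - 28 = 24, d_7 = (927 - 24^2)/13 = 351/13 = 27, a_7 = floor((30 + 24)/27) = 2.
  m_8 = 27*2 - 24 = 30, d_8 = (927 - 30^2)/27 = 27/27 = 1, a_8 = floor((30 + 30)/1) = 60.
  m_9 = 1*60 - 30 = 30, d_9 = (927 - 30^2)/1 = 27/1 = 27: (m_9, d_9) = (m_1, d_1) = (30, 27), so from here the quotients repeat a_1, ..., a_8; the period length is 8.
Hence the expansion of sqrt(927) is a_0 = 30 followed by the repeating block 2, 4, 5, 3, 5, 4, 2, 60 (period 8).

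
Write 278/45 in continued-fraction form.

[6; 5, 1, 1, 1, 2]

Run the Euclidean algorithm on 278 and 45; the successive quotients are the partial quotients a_0, a_1, ... (each step inverts the fractional part left over by the previous one):
  278 = 6*45 + 8, so a_0 = 6.
  45 = 5*8 + 5, so a_1 = 5.
  8 = 1*5 + 3, so a_2 = 1.
  5 = 1*3 + 2, so a_3 = 1.
  3 = 1*2 + 1, so a_4 = 1.
  2 = 2*1 + 0, so a_5 = 2.
The remainder reaches 0 after 6 divisions, so the expansion has 6 partial quotients, read off in order.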